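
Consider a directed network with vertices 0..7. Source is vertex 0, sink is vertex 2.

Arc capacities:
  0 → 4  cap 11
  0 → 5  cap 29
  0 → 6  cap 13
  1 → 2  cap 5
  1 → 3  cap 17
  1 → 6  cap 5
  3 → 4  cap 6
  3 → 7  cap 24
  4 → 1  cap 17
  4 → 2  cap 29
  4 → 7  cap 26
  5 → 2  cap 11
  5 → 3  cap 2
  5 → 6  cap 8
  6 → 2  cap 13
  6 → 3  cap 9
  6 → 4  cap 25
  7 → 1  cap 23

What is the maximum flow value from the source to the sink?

Maximum flow value: 45

augment #1: 0→4→2 bottleneck 11, total now 11
augment #2: 0→5→2 bottleneck 11, total now 22
augment #3: 0→6→2 bottleneck 13, total now 35
augment #4: 0→5→3→4→2 bottleneck 2, total now 37
augment #5: 0→5→6→4→2 bottleneck 8, total now 45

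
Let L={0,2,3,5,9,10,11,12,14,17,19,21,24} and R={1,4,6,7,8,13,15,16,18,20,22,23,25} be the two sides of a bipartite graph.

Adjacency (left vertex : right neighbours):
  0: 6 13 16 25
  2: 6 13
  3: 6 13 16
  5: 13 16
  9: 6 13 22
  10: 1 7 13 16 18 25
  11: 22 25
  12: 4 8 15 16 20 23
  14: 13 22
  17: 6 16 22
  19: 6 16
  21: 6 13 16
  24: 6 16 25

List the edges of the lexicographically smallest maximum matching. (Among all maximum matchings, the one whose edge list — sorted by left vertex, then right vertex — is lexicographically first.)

|M| = 7 (so the lex-smallest maximum matching has 7 edges)
process left vertices in ascending order; for each, take the smallest-labelled available neighbour that still permits 7 edges overall, or leave it unmatched if none does
lex-smallest matching: {0-6, 2-13, 3-16, 9-22, 10-1, 11-25, 12-4}

Lex-smallest maximum matching: {(0,6), (2,13), (3,16), (9,22), (10,1), (11,25), (12,4)}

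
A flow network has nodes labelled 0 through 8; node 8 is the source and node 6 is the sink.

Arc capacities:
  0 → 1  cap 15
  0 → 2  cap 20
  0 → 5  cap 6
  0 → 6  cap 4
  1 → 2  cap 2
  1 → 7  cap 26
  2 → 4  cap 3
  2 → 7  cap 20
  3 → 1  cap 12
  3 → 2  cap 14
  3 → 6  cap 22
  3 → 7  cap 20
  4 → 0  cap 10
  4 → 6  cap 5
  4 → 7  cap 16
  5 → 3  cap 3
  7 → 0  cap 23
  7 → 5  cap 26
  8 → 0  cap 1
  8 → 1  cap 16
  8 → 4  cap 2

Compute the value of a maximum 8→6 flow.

Maximum flow value: 12

augment #1: 8→0→6 bottleneck 1, total now 1
augment #2: 8→4→6 bottleneck 2, total now 3
augment #3: 8→1→2→4→6 bottleneck 2, total now 5
augment #4: 8→1→7→0→6 bottleneck 3, total now 8
augment #5: 8→1→7→5→3→6 bottleneck 3, total now 11
augment #6: 8→1→7→0→2→4→6 bottleneck 1, total now 12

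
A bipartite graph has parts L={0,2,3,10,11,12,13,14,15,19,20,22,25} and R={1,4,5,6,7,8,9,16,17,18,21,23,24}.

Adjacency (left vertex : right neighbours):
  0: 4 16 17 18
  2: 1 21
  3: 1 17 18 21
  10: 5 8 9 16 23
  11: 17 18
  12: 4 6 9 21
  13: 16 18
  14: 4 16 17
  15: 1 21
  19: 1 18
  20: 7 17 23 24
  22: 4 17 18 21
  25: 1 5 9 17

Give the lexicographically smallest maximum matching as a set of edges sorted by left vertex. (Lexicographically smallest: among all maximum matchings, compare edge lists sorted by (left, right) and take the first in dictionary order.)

|M| = 10 (so the lex-smallest maximum matching has 10 edges)
process left vertices in ascending order; for each, take the smallest-labelled available neighbour that still permits 10 edges overall, or leave it unmatched if none does
lex-smallest matching: {0-4, 2-1, 3-17, 10-5, 11-18, 12-6, 13-16, 15-21, 20-7, 25-9}

Lex-smallest maximum matching: {(0,4), (2,1), (3,17), (10,5), (11,18), (12,6), (13,16), (15,21), (20,7), (25,9)}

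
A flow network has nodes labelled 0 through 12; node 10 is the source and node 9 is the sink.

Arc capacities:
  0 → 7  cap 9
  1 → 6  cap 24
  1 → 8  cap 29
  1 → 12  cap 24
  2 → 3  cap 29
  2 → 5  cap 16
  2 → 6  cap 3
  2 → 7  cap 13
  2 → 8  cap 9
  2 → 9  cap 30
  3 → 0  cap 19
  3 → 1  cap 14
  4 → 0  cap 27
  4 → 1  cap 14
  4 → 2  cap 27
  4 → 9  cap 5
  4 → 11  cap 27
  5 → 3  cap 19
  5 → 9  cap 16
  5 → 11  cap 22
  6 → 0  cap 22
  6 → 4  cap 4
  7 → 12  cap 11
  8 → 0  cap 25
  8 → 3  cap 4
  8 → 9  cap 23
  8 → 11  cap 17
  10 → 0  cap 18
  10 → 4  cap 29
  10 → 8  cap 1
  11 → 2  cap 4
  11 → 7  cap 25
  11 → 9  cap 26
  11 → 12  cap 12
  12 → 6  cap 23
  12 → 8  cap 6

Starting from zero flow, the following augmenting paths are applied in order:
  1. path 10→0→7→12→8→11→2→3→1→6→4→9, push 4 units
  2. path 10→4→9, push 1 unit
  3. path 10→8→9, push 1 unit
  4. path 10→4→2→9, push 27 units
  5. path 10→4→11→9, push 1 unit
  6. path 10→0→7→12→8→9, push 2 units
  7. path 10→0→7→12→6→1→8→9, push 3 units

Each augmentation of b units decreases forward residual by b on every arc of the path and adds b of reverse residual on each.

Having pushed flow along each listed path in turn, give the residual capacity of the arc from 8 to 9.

after path 1 (10→0→7→12→8→11→2→3→1→6→4→9, push 4): res(8,9)=23
after path 2 (10→4→9, push 1): res(8,9)=23
after path 3 (10→8→9, push 1): res(8,9)=22
after path 4 (10→4→2→9, push 27): res(8,9)=22
after path 5 (10→4→11→9, push 1): res(8,9)=22
after path 6 (10→0→7→12→8→9, push 2): res(8,9)=20
after path 7 (10→0→7→12→6→1→8→9, push 3): res(8,9)=17

Residual capacity of (8,9): 17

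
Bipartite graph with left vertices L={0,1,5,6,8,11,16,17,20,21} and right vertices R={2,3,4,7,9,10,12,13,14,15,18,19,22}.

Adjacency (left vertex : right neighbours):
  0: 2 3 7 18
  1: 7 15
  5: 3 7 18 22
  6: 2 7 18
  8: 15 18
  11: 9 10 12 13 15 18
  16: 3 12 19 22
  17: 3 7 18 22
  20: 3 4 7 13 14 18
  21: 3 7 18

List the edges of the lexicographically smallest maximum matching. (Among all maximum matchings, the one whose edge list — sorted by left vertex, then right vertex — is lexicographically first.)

Lex-smallest maximum matching: {(0,2), (1,7), (5,3), (6,18), (8,15), (11,9), (16,12), (17,22), (20,4)}

|M| = 9 (so the lex-smallest maximum matching has 9 edges)
process left vertices in ascending order; for each, take the smallest-labelled available neighbour that still permits 9 edges overall, or leave it unmatched if none does
lex-smallest matching: {0-2, 1-7, 5-3, 6-18, 8-15, 11-9, 16-12, 17-22, 20-4}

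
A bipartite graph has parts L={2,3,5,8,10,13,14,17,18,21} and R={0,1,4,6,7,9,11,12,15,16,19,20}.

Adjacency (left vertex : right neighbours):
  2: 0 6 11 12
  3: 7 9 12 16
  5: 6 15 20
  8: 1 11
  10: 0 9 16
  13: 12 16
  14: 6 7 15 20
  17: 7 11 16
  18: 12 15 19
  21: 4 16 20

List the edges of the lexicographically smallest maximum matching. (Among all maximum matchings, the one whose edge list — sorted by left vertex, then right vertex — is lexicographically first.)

Lex-smallest maximum matching: {(2,0), (3,7), (5,6), (8,1), (10,9), (13,12), (14,15), (17,11), (18,19), (21,4)}

|M| = 10 (so the lex-smallest maximum matching has 10 edges)
process left vertices in ascending order; for each, take the smallest-labelled available neighbour that still permits 10 edges overall, or leave it unmatched if none does
lex-smallest matching: {2-0, 3-7, 5-6, 8-1, 10-9, 13-12, 14-15, 17-11, 18-19, 21-4}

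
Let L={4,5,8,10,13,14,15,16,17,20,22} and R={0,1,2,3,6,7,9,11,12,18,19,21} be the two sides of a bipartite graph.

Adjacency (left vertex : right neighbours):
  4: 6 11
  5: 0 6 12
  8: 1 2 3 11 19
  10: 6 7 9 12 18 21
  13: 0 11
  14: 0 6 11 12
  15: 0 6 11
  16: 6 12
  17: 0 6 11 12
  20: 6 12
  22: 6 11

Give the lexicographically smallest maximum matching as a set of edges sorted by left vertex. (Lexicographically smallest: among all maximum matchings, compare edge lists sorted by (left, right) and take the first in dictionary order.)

|M| = 6 (so the lex-smallest maximum matching has 6 edges)
process left vertices in ascending order; for each, take the smallest-labelled available neighbour that still permits 6 edges overall, or leave it unmatched if none does
lex-smallest matching: {4-6, 5-0, 8-1, 10-7, 13-11, 14-12}

Lex-smallest maximum matching: {(4,6), (5,0), (8,1), (10,7), (13,11), (14,12)}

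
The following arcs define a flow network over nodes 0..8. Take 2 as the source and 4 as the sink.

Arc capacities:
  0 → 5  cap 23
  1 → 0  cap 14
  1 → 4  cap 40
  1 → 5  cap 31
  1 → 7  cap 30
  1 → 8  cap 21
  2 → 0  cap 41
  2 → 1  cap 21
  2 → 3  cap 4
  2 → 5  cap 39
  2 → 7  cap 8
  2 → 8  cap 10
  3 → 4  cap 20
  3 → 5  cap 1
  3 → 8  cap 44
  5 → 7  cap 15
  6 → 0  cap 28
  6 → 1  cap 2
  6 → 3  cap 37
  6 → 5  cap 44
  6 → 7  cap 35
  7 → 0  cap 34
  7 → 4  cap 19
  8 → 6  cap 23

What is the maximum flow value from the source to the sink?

augment #1: 2→1→4 bottleneck 21, total now 21
augment #2: 2→3→4 bottleneck 4, total now 25
augment #3: 2→7→4 bottleneck 8, total now 33
augment #4: 2→5→7→4 bottleneck 11, total now 44
augment #5: 2→8→6→1→4 bottleneck 2, total now 46
augment #6: 2→8→6→3→4 bottleneck 8, total now 54

Maximum flow value: 54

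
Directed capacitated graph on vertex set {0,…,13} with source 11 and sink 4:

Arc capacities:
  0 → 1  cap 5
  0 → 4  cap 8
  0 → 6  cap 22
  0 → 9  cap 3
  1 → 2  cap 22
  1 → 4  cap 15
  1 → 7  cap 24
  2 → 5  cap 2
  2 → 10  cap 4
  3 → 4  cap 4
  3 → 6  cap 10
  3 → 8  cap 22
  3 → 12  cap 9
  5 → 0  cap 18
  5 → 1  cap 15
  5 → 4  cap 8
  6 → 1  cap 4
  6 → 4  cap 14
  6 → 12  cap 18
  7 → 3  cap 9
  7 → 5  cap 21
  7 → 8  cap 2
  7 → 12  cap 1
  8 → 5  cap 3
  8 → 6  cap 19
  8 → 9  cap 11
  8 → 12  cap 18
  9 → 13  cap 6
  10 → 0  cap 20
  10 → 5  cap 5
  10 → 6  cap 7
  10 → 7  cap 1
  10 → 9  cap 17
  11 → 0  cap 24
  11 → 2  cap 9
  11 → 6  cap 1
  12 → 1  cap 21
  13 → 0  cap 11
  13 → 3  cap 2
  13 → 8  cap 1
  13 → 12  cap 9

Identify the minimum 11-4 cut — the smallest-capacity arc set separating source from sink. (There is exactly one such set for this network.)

Min-cut arcs: {(2,5), (2,10), (11,0), (11,6)} (total capacity 31)

augment #1: 11→0→4 push 8
augment #2: 11→6→4 push 1
augment #3: 11→0→1→4 push 5
augment #4: 11→0→6→4 push 11
augment #5: 11→2→5→4 push 2
augment #6: 11→2→10→5→4 push 4
max flow = 31; residual-reachable set from 11 gives S-side
cut edges (S→T): {(2,5), (2,10), (11,0), (11,6)} total cap 31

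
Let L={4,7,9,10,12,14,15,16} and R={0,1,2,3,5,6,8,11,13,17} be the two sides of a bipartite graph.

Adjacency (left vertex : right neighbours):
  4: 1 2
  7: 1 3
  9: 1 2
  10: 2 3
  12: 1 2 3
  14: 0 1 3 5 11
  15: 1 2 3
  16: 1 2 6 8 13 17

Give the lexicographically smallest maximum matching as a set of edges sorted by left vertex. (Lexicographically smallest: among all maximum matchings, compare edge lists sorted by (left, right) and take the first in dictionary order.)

|M| = 5 (so the lex-smallest maximum matching has 5 edges)
process left vertices in ascending order; for each, take the smallest-labelled available neighbour that still permits 5 edges overall, or leave it unmatched if none does
lex-smallest matching: {4-1, 7-3, 9-2, 14-0, 16-6}

Lex-smallest maximum matching: {(4,1), (7,3), (9,2), (14,0), (16,6)}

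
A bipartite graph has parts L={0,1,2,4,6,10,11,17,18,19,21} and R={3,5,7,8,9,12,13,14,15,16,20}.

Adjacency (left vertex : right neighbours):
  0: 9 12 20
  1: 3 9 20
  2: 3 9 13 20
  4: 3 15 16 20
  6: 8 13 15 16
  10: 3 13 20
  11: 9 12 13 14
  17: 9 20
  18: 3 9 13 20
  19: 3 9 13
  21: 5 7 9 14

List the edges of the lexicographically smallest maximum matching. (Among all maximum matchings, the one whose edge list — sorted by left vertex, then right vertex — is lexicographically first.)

|M| = 9 (so the lex-smallest maximum matching has 9 edges)
process left vertices in ascending order; for each, take the smallest-labelled available neighbour that still permits 9 edges overall, or leave it unmatched if none does
lex-smallest matching: {0-12, 1-3, 2-9, 4-15, 6-8, 10-13, 11-14, 17-20, 21-5}

Lex-smallest maximum matching: {(0,12), (1,3), (2,9), (4,15), (6,8), (10,13), (11,14), (17,20), (21,5)}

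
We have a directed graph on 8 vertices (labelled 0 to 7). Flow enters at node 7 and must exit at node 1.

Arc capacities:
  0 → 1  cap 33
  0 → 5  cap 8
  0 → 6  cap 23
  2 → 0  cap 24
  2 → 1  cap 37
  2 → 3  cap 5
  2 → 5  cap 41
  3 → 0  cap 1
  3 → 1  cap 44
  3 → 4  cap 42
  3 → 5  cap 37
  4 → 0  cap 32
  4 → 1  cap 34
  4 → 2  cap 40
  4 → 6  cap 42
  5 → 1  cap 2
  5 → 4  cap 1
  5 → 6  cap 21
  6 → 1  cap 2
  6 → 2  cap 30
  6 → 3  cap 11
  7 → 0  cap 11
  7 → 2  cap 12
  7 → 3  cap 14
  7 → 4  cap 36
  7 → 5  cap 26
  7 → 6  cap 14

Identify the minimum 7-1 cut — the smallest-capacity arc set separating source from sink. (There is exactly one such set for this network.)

Min-cut arcs: {(5,1), (5,4), (5,6), (7,0), (7,2), (7,3), (7,4), (7,6)} (total capacity 111)

augment #1: 7→0→1 push 11
augment #2: 7→2→1 push 12
augment #3: 7→3→1 push 14
augment #4: 7→4→1 push 34
augment #5: 7→5→1 push 2
augment #6: 7→6→1 push 2
augment #7: 7→4→0→1 push 2
augment #8: 7→6→2→1 push 12
augment #9: 7→5→4→0→1 push 1
augment #10: 7→5→6→2→1 push 13
augment #11: 7→5→6→3→1 push 8
max flow = 111; residual-reachable set from 7 gives S-side
cut edges (S→T): {(5,1), (5,4), (5,6), (7,0), (7,2), (7,3), (7,4), (7,6)} total cap 111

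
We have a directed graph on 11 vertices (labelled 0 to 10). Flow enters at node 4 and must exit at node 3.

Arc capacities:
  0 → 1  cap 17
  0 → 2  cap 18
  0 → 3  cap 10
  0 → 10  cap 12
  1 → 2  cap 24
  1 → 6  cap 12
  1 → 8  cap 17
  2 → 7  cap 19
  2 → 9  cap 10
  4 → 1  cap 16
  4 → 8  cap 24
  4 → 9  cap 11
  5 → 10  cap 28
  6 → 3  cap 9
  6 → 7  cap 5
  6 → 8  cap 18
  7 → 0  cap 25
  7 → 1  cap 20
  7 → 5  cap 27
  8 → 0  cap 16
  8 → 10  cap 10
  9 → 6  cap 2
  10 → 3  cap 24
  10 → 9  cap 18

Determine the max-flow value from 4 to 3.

augment #1: 4→1→6→3 bottleneck 9, total now 9
augment #2: 4→8→0→3 bottleneck 10, total now 19
augment #3: 4→8→10→3 bottleneck 10, total now 29
augment #4: 4→8→0→10→3 bottleneck 4, total now 33
augment #5: 4→1→8→0→10→3 bottleneck 2, total now 35
augment #6: 4→1→2→7→0→10→3 bottleneck 5, total now 40
augment #7: 4→9→6→7→0→10→3 bottleneck 1, total now 41
augment #8: 4→9→6→7→5→10→3 bottleneck 1, total now 42

Maximum flow value: 42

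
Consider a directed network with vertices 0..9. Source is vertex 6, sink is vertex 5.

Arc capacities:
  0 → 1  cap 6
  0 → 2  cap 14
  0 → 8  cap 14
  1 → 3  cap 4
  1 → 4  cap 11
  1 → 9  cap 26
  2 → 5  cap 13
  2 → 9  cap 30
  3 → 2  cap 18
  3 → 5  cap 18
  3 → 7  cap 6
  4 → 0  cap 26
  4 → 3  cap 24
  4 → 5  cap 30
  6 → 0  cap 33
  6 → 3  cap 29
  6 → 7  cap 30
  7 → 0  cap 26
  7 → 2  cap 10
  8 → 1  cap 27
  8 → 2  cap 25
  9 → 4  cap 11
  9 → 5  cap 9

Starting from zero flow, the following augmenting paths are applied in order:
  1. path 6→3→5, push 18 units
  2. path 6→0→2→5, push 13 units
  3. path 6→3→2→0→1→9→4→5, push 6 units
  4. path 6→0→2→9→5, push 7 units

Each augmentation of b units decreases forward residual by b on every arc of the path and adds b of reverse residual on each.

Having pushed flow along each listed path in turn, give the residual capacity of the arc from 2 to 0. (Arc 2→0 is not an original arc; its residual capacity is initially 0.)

after path 1 (6→3→5, push 18): res(2,0)=0
after path 2 (6→0→2→5, push 13): res(2,0)=13
after path 3 (6→3→2→0→1→9→4→5, push 6): res(2,0)=7
after path 4 (6→0→2→9→5, push 7): res(2,0)=14

Residual capacity of (2,0): 14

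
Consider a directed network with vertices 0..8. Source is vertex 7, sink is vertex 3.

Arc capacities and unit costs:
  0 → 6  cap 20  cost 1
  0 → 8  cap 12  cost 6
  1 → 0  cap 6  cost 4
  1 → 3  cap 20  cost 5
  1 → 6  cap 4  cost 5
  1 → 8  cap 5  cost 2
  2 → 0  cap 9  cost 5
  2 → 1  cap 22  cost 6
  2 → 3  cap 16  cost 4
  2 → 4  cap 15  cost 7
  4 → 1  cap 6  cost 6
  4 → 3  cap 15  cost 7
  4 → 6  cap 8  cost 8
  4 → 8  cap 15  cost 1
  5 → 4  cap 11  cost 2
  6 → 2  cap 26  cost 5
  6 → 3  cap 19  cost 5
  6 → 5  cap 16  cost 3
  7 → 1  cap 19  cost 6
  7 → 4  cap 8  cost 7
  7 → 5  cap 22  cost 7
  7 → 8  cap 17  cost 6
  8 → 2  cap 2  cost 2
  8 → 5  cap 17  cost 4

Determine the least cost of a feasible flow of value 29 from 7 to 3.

shortest-cost path #1: 7→1→3 push 19 @ unit cost 11 (adds 209)
shortest-cost path #2: 7→8→2→3 push 2 @ unit cost 12 (adds 24)
shortest-cost path #3: 7→4→3 push 8 @ unit cost 14 (adds 112)
total cost = 345

Minimum cost for 29 units: 345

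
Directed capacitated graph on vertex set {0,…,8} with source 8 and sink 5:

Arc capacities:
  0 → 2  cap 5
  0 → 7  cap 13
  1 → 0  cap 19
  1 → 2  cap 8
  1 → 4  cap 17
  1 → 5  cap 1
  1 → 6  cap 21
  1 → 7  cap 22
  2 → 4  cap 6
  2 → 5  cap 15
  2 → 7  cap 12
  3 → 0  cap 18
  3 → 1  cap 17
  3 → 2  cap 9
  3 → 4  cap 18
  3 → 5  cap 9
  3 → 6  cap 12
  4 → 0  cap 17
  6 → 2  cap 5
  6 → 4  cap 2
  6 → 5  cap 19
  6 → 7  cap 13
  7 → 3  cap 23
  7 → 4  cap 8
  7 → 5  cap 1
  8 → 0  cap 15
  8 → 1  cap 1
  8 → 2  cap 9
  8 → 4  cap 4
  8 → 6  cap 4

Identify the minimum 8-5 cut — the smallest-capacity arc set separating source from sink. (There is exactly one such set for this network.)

Min-cut arcs: {(0,2), (0,7), (8,1), (8,2), (8,6)} (total capacity 32)

augment #1: 8→1→5 push 1
augment #2: 8→2→5 push 9
augment #3: 8→6→5 push 4
augment #4: 8→0→2→5 push 5
augment #5: 8→0→7→5 push 1
augment #6: 8→0→7→3→5 push 9
augment #7: 8→4→0→7→3→2→5 push 1
augment #8: 8→4→0→7→3→6→5 push 2
max flow = 32; residual-reachable set from 8 gives S-side
cut edges (S→T): {(0,2), (0,7), (8,1), (8,2), (8,6)} total cap 32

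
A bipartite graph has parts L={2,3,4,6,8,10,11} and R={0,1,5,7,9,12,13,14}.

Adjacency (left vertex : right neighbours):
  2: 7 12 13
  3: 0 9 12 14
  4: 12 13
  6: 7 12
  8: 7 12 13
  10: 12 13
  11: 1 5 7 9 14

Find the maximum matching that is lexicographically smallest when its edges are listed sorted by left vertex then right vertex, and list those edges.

Lex-smallest maximum matching: {(2,7), (3,0), (4,12), (8,13), (11,1)}

|M| = 5 (so the lex-smallest maximum matching has 5 edges)
process left vertices in ascending order; for each, take the smallest-labelled available neighbour that still permits 5 edges overall, or leave it unmatched if none does
lex-smallest matching: {2-7, 3-0, 4-12, 8-13, 11-1}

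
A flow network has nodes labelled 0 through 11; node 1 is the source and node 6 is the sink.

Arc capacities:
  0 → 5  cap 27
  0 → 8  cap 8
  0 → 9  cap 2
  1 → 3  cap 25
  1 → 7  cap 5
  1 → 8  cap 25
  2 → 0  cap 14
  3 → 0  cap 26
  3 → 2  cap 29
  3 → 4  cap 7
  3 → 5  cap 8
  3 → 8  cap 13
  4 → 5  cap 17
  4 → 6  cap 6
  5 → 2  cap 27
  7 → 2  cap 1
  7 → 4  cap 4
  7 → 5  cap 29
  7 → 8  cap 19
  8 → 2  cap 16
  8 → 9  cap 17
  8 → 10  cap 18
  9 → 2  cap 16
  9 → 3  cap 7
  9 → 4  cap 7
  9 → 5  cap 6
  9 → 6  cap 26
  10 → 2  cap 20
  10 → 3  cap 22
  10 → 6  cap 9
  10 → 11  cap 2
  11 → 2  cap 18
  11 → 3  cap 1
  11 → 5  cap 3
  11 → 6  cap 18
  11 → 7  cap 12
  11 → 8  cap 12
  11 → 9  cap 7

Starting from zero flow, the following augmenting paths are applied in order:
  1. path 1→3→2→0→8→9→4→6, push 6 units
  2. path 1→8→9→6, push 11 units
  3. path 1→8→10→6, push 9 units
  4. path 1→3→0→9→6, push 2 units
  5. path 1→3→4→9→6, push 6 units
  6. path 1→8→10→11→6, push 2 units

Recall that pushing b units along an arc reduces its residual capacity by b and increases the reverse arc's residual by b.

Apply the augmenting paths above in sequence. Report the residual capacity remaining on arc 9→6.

after path 1 (1→3→2→0→8→9→4→6, push 6): res(9,6)=26
after path 2 (1→8→9→6, push 11): res(9,6)=15
after path 3 (1→8→10→6, push 9): res(9,6)=15
after path 4 (1→3→0→9→6, push 2): res(9,6)=13
after path 5 (1→3→4→9→6, push 6): res(9,6)=7
after path 6 (1→8→10→11→6, push 2): res(9,6)=7

Residual capacity of (9,6): 7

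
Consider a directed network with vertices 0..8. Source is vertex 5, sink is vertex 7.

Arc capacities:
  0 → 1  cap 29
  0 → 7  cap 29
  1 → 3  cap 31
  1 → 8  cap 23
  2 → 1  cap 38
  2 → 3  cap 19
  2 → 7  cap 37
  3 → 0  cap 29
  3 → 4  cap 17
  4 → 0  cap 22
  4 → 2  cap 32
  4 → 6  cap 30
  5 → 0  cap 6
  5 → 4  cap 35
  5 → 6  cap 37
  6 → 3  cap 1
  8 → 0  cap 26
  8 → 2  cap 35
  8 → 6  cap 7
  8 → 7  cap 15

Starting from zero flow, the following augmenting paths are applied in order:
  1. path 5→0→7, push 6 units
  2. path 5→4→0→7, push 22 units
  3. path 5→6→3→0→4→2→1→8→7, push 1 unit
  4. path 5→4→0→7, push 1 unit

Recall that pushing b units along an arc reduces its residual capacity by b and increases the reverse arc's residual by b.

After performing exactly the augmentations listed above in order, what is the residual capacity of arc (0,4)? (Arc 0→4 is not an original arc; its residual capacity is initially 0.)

Residual capacity of (0,4): 22

after path 1 (5→0→7, push 6): res(0,4)=0
after path 2 (5→4→0→7, push 22): res(0,4)=22
after path 3 (5→6→3→0→4→2→1→8→7, push 1): res(0,4)=21
after path 4 (5→4→0→7, push 1): res(0,4)=22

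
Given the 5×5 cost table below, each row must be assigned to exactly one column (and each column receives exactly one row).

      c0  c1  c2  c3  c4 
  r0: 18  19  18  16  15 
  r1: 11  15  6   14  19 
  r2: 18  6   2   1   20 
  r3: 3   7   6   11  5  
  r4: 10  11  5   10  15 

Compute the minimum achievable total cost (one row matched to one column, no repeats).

Minimum assignment cost: 36

optimal assignment: row0→col4 (cost 15), row1→col2 (cost 6), row2→col3 (cost 1), row3→col0 (cost 3), row4→col1 (cost 11)
total = 15 + 6 + 1 + 3 + 11 = 36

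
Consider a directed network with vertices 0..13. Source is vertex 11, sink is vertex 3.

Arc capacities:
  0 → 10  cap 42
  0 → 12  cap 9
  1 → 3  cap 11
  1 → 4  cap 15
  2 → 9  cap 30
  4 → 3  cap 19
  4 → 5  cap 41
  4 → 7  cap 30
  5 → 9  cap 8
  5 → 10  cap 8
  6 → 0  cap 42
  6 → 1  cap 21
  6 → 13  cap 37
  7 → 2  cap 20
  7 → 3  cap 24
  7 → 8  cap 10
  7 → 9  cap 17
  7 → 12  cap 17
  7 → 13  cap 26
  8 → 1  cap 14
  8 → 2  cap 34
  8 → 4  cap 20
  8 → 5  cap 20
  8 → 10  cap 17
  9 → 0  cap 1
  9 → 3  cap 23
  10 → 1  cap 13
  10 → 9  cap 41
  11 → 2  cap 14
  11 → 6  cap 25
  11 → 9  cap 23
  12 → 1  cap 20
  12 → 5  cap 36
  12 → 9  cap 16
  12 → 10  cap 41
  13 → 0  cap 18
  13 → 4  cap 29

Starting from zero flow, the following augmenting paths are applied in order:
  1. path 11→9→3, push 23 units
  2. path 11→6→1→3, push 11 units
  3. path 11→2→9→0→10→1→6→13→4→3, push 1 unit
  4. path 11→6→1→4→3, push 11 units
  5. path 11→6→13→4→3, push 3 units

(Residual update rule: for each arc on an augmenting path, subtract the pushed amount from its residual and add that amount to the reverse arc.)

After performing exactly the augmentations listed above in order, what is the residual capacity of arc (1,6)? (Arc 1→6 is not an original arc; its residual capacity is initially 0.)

after path 1 (11→9→3, push 23): res(1,6)=0
after path 2 (11→6→1→3, push 11): res(1,6)=11
after path 3 (11→2→9→0→10→1→6→13→4→3, push 1): res(1,6)=10
after path 4 (11→6→1→4→3, push 11): res(1,6)=21
after path 5 (11→6→13→4→3, push 3): res(1,6)=21

Residual capacity of (1,6): 21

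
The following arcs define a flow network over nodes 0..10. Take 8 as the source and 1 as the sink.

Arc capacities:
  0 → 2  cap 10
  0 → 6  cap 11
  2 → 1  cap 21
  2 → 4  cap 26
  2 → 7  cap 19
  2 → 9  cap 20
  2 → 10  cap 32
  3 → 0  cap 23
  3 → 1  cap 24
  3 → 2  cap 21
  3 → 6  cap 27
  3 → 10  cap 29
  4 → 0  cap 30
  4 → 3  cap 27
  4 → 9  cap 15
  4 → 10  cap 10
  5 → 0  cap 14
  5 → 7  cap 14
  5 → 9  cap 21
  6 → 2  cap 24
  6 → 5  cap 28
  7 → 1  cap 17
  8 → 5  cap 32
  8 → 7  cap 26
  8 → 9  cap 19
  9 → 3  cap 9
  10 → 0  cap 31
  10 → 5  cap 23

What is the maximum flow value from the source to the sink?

Maximum flow value: 40

augment #1: 8→7→1 bottleneck 17, total now 17
augment #2: 8→9→3→1 bottleneck 9, total now 26
augment #3: 8→5→0→2→1 bottleneck 10, total now 36
augment #4: 8→5→0→6→2→1 bottleneck 4, total now 40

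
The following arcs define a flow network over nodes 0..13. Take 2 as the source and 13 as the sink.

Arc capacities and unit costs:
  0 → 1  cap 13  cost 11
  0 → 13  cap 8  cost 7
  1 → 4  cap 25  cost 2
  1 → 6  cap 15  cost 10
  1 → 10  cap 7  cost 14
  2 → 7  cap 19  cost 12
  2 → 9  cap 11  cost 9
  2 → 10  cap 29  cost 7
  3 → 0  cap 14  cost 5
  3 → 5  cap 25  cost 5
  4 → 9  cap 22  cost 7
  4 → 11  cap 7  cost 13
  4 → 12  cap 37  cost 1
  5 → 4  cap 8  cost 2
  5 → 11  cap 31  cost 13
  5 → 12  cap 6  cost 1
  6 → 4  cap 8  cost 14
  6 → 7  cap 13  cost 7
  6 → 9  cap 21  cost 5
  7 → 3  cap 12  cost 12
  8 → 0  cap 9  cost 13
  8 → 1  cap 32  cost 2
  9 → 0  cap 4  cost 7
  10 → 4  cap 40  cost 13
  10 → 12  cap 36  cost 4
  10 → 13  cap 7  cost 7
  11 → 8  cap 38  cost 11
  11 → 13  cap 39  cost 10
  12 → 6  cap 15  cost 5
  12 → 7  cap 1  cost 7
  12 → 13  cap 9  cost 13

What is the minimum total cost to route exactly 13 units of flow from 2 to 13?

shortest-cost path #1: 2→10→13 push 7 @ unit cost 14 (adds 98)
shortest-cost path #2: 2→9→0→13 push 4 @ unit cost 23 (adds 92)
shortest-cost path #3: 2→10→12→13 push 2 @ unit cost 24 (adds 48)
total cost = 238

Minimum cost for 13 units: 238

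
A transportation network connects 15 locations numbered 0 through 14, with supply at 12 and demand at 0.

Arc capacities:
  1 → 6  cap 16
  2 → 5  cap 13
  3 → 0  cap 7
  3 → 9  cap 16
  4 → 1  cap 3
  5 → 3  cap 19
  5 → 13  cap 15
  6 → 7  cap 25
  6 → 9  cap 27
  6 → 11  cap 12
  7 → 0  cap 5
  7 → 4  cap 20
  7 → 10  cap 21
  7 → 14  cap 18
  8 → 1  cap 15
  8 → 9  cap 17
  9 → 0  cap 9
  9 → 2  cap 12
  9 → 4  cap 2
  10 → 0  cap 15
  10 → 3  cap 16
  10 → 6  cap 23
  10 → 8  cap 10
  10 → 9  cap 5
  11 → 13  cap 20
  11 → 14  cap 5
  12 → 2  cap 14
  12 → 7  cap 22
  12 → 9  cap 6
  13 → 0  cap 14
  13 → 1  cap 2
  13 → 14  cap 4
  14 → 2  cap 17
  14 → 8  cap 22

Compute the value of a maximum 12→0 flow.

augment #1: 12→7→0 bottleneck 5, total now 5
augment #2: 12→9→0 bottleneck 6, total now 11
augment #3: 12→7→10→0 bottleneck 15, total now 26
augment #4: 12→2→5→3→0 bottleneck 7, total now 33
augment #5: 12→2→5→13→0 bottleneck 6, total now 39
augment #6: 12→7→10→9→0 bottleneck 2, total now 41

Maximum flow value: 41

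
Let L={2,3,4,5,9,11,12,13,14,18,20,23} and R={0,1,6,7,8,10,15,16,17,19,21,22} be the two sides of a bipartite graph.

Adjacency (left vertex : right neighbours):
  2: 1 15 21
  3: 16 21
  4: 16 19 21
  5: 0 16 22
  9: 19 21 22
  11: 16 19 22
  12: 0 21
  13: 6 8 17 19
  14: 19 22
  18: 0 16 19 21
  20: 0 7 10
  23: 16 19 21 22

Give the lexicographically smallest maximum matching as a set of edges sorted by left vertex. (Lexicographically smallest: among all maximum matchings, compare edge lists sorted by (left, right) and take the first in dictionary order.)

Lex-smallest maximum matching: {(2,1), (3,16), (4,19), (5,0), (9,21), (11,22), (13,6), (20,7)}

|M| = 8 (so the lex-smallest maximum matching has 8 edges)
process left vertices in ascending order; for each, take the smallest-labelled available neighbour that still permits 8 edges overall, or leave it unmatched if none does
lex-smallest matching: {2-1, 3-16, 4-19, 5-0, 9-21, 11-22, 13-6, 20-7}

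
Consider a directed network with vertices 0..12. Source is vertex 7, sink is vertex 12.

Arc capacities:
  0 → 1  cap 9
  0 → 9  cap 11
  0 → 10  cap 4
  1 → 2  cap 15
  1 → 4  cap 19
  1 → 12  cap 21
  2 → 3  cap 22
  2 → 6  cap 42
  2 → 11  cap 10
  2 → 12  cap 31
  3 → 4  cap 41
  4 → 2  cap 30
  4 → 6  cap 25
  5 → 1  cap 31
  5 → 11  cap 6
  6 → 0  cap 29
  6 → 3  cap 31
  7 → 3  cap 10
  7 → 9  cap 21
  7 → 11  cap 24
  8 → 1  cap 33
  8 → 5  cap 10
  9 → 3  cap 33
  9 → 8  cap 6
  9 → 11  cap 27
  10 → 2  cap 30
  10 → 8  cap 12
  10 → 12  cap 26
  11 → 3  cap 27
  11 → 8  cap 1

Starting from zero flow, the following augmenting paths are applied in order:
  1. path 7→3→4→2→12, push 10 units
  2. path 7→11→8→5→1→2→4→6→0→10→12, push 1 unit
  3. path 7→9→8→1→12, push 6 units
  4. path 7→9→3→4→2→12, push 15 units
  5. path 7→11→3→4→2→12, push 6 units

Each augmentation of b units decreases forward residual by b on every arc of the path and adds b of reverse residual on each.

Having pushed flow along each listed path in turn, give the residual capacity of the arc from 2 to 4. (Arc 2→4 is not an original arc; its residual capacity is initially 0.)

Residual capacity of (2,4): 30

after path 1 (7→3→4→2→12, push 10): res(2,4)=10
after path 2 (7→11→8→5→1→2→4→6→0→10→12, push 1): res(2,4)=9
after path 3 (7→9→8→1→12, push 6): res(2,4)=9
after path 4 (7→9→3→4→2→12, push 15): res(2,4)=24
after path 5 (7→11→3→4→2→12, push 6): res(2,4)=30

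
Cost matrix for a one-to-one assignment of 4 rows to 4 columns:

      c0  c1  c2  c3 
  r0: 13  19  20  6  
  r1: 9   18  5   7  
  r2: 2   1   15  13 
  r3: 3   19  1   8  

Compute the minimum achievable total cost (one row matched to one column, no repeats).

optimal assignment: row0→col3 (cost 6), row1→col2 (cost 5), row2→col1 (cost 1), row3→col0 (cost 3)
total = 6 + 5 + 1 + 3 = 15

Minimum assignment cost: 15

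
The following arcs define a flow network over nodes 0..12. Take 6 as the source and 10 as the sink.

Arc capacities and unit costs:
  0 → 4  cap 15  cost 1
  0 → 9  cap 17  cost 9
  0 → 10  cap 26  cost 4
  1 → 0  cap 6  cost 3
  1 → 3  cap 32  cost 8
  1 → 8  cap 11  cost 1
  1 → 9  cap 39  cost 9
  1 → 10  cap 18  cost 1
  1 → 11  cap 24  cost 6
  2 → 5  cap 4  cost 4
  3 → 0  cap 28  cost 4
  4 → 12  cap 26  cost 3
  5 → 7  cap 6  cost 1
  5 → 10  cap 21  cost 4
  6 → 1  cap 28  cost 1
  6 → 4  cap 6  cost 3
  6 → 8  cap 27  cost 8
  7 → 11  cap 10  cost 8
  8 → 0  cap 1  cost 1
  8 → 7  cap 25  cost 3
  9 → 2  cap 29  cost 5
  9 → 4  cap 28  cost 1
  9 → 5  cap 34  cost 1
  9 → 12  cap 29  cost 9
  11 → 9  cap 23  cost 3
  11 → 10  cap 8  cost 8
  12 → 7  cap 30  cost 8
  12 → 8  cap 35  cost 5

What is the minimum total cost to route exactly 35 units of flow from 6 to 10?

shortest-cost path #1: 6→1→10 push 18 @ unit cost 2 (adds 36)
shortest-cost path #2: 6→1→8→0→10 push 1 @ unit cost 7 (adds 7)
shortest-cost path #3: 6→1→0→10 push 6 @ unit cost 8 (adds 48)
shortest-cost path #4: 6→1→11→10 push 3 @ unit cost 15 (adds 45)
shortest-cost path #5: 6→8→1→11→10 push 1 @ unit cost 21 (adds 21)
shortest-cost path #6: 6→8→7→11→10 push 4 @ unit cost 27 (adds 108)
shortest-cost path #7: 6→8→7→11→9→5→10 push 2 @ unit cost 27 (adds 54)
total cost = 319

Minimum cost for 35 units: 319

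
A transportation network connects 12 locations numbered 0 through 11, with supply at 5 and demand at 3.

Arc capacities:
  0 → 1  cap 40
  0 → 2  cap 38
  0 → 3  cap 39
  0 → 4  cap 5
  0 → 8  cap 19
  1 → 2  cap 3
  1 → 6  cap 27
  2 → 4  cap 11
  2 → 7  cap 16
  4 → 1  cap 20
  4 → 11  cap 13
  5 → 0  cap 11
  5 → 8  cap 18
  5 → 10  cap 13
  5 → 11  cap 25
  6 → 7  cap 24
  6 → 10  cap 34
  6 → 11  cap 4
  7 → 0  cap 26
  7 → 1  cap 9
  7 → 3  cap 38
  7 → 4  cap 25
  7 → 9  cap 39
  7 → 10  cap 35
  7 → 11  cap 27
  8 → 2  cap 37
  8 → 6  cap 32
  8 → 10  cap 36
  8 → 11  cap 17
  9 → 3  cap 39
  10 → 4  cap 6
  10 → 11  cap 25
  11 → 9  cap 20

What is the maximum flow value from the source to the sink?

Maximum flow value: 55

augment #1: 5→0→3 bottleneck 11, total now 11
augment #2: 5→11→9→3 bottleneck 20, total now 31
augment #3: 5→8→2→7→3 bottleneck 16, total now 47
augment #4: 5→8→6→7→3 bottleneck 2, total now 49
augment #5: 5→10→4→1→6→7→3 bottleneck 6, total now 55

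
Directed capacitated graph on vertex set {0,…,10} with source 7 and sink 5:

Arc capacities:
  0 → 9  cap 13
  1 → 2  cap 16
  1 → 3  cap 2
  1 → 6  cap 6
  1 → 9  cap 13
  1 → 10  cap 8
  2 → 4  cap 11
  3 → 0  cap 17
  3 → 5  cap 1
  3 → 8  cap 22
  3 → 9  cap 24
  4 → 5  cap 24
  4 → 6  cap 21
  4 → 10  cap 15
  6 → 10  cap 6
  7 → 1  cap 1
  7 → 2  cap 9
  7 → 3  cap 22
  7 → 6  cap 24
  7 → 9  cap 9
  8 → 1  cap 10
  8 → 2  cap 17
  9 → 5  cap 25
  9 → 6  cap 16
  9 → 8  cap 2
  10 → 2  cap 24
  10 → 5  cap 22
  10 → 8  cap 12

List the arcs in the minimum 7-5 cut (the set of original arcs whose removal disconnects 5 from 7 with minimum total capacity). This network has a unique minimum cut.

Min-cut arcs: {(6,10), (7,1), (7,2), (7,3), (7,9)} (total capacity 47)

augment #1: 7→3→5 push 1
augment #2: 7→9→5 push 9
augment #3: 7→1→9→5 push 1
augment #4: 7→2→4→5 push 9
augment #5: 7→3→9→5 push 15
augment #6: 7→6→10→5 push 6
augment #7: 7→3→8→1→10→5 push 6
max flow = 47; residual-reachable set from 7 gives S-side
cut edges (S→T): {(6,10), (7,1), (7,2), (7,3), (7,9)} total cap 47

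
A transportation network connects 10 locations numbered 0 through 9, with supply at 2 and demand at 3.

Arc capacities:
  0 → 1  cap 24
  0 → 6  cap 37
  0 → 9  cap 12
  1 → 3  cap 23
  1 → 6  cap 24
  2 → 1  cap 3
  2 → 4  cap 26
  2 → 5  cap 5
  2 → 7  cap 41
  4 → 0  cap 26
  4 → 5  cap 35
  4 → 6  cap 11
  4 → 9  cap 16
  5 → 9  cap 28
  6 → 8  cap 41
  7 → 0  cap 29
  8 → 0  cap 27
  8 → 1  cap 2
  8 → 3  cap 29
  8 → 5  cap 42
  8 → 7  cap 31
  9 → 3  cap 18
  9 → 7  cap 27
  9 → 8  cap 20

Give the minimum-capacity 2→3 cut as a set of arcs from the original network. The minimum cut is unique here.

Min-cut arcs: {(2,1), (2,4), (2,5), (7,0)} (total capacity 63)

augment #1: 2→1→3 push 3
augment #2: 2→4→9→3 push 16
augment #3: 2→5→9→3 push 2
augment #4: 2→4→0→1→3 push 10
augment #5: 2→5→9→8→3 push 3
augment #6: 2→7→0→1→3 push 10
augment #7: 2→7→0→6→8→3 push 19
max flow = 63; residual-reachable set from 2 gives S-side
cut edges (S→T): {(2,1), (2,4), (2,5), (7,0)} total cap 63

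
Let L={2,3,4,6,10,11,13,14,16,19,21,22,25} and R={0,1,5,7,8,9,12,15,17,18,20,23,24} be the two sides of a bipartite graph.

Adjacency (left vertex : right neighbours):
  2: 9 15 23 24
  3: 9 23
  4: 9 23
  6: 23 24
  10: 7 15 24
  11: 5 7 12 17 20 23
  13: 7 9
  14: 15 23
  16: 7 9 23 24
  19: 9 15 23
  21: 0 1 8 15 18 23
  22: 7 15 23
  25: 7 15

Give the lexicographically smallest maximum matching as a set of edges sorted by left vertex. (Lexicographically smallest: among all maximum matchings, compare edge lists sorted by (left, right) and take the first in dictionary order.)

|M| = 7 (so the lex-smallest maximum matching has 7 edges)
process left vertices in ascending order; for each, take the smallest-labelled available neighbour that still permits 7 edges overall, or leave it unmatched if none does
lex-smallest matching: {2-9, 3-23, 6-24, 10-7, 11-5, 14-15, 21-0}

Lex-smallest maximum matching: {(2,9), (3,23), (6,24), (10,7), (11,5), (14,15), (21,0)}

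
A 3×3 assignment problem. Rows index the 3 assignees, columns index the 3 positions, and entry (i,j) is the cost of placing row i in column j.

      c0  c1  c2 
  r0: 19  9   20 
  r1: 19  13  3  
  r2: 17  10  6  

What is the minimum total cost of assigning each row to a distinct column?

Minimum assignment cost: 29

optimal assignment: row0→col1 (cost 9), row1→col2 (cost 3), row2→col0 (cost 17)
total = 9 + 3 + 17 = 29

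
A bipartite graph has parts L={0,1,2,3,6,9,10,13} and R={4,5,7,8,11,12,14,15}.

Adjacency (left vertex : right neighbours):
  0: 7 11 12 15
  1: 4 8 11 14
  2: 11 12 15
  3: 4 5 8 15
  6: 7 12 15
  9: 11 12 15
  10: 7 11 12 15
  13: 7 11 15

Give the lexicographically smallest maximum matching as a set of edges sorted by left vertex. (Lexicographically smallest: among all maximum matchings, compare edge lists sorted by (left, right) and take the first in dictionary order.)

Lex-smallest maximum matching: {(0,7), (1,4), (2,11), (3,5), (6,12), (9,15)}

|M| = 6 (so the lex-smallest maximum matching has 6 edges)
process left vertices in ascending order; for each, take the smallest-labelled available neighbour that still permits 6 edges overall, or leave it unmatched if none does
lex-smallest matching: {0-7, 1-4, 2-11, 3-5, 6-12, 9-15}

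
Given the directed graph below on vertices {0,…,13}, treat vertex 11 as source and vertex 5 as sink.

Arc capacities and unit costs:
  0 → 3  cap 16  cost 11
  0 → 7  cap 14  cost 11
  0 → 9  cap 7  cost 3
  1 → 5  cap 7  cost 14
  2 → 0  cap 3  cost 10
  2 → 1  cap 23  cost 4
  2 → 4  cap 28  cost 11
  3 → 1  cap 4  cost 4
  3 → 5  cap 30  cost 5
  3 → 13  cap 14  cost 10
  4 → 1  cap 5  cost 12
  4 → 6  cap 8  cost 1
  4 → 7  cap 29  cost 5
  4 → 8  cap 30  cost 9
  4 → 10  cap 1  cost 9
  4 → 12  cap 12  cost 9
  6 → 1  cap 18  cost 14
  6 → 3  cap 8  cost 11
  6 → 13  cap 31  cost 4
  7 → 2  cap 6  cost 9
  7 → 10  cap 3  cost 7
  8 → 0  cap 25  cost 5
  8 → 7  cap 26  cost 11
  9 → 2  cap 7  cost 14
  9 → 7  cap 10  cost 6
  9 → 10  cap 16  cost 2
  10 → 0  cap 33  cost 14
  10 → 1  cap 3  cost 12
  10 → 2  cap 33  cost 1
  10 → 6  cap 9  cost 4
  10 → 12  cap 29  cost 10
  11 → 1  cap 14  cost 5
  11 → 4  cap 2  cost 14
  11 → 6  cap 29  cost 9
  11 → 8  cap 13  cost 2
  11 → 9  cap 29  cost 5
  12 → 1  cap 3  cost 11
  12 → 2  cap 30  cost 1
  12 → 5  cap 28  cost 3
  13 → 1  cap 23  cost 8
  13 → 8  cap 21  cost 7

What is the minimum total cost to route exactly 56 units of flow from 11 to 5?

Minimum cost for 56 units: 1388

shortest-cost path #1: 11→1→5 push 7 @ unit cost 19 (adds 133)
shortest-cost path #2: 11→9→10→12→5 push 16 @ unit cost 20 (adds 320)
shortest-cost path #3: 11→8→0→3→5 push 13 @ unit cost 23 (adds 299)
shortest-cost path #4: 11→6→3→5 push 8 @ unit cost 25 (adds 200)
shortest-cost path #5: 11→4→12→5 push 2 @ unit cost 26 (adds 52)
shortest-cost path #6: 11→9→7→10→12→5 push 3 @ unit cost 31 (adds 93)
shortest-cost path #7: 11→6→13→8→0→3→5 push 3 @ unit cost 41 (adds 123)
shortest-cost path #8: 11→9→2→4→12→5 push 4 @ unit cost 42 (adds 168)
total cost = 1388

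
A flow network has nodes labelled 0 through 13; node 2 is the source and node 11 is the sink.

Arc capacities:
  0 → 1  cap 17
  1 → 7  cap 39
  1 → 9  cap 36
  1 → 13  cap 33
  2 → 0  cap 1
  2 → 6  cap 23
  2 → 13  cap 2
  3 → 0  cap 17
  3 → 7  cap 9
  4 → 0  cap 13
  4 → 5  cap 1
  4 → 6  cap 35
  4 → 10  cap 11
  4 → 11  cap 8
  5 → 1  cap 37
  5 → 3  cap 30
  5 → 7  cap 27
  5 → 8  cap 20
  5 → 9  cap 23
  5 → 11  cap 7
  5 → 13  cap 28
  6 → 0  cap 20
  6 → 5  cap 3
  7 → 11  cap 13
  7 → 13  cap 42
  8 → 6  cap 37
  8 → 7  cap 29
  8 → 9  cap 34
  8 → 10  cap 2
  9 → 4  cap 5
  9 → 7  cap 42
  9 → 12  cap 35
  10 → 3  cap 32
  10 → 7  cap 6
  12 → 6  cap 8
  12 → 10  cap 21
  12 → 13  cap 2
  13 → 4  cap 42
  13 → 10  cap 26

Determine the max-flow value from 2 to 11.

Maximum flow value: 22

augment #1: 2→6→5→11 bottleneck 3, total now 3
augment #2: 2→13→4→11 bottleneck 2, total now 5
augment #3: 2→0→1→7→11 bottleneck 1, total now 6
augment #4: 2→6→0→1→7→11 bottleneck 12, total now 18
augment #5: 2→6→0→1→9→4→11 bottleneck 4, total now 22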